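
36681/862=36681/862 =42.55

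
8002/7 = 8002/7 = 1143.14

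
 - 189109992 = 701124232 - 890234224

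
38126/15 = 38126/15 = 2541.73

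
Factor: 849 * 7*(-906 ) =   -  5384358 = -2^1*3^2*7^1*151^1*283^1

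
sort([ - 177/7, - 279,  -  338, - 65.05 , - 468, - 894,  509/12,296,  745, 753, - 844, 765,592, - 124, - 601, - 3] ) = [ - 894,- 844, - 601,-468, - 338, - 279,-124, - 65.05, - 177/7, - 3,509/12  ,  296,592, 745,753,765]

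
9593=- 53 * ( - 181) 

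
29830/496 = 14915/248 = 60.14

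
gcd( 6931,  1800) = 1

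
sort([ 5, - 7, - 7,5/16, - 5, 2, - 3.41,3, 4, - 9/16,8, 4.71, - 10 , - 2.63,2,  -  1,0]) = [ - 10, - 7, - 7,  -  5 , - 3.41,  -  2.63, - 1,-9/16 , 0, 5/16,2,2, 3, 4, 4.71,  5, 8]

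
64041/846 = 75 + 197/282 = 75.70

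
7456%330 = 196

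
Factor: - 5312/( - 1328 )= 4 = 2^2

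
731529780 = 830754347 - 99224567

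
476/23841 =476/23841 = 0.02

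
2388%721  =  225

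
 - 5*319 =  - 1595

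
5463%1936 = 1591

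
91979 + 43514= 135493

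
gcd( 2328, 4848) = 24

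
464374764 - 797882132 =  - 333507368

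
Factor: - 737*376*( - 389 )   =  2^3*11^1 *47^1 * 67^1*389^1 =107796568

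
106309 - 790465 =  - 684156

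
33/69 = 11/23 = 0.48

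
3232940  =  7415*436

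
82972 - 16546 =66426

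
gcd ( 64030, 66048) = 2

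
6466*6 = 38796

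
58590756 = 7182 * 8158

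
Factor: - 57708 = -2^2*3^2*7^1*229^1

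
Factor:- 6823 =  - 6823^1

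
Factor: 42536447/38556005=5^( - 1 )*2591^1*16417^1*7711201^(-1 ) 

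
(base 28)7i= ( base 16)d6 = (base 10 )214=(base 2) 11010110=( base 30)74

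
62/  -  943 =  - 62/943 = - 0.07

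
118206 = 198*597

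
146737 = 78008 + 68729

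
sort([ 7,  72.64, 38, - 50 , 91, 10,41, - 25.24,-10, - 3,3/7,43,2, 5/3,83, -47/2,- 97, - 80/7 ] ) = [ - 97, - 50, - 25.24, - 47/2,- 80/7, - 10,- 3,3/7 , 5/3 , 2,7,10 , 38,41,43,  72.64, 83,  91]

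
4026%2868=1158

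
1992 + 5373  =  7365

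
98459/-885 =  - 98459/885 = -111.25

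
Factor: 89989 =89989^1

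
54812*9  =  493308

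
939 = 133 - -806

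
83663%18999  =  7667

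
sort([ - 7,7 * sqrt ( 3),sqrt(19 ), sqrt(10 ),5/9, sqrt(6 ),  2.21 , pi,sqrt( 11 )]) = [-7,5/9,2.21,sqrt( 6) , pi, sqrt (10 ),sqrt ( 11),sqrt( 19),7 *sqrt ( 3)]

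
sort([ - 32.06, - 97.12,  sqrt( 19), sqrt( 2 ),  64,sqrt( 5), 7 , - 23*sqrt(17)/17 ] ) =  [-97.12, - 32.06, - 23 * sqrt(17) /17, sqrt( 2 ),sqrt( 5), sqrt( 19), 7,64]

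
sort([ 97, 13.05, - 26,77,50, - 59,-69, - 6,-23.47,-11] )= [-69,-59,-26, - 23.47,-11,-6 , 13.05,50 , 77,97 ]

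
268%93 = 82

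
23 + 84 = 107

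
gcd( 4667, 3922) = 1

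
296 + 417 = 713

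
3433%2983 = 450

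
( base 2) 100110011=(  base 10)307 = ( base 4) 10303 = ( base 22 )DL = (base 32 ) 9j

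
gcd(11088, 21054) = 66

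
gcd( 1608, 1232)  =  8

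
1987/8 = 1987/8  =  248.38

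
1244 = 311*4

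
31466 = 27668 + 3798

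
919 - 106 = 813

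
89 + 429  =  518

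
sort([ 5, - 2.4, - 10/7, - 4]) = [ - 4,-2.4, - 10/7,5]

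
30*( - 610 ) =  - 18300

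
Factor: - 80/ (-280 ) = 2/7 = 2^1 *7^(- 1 ) 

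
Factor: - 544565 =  - 5^1*7^1*15559^1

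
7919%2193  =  1340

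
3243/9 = 360 + 1/3 = 360.33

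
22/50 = 11/25 = 0.44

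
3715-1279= 2436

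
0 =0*4612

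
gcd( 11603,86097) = 1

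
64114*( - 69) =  - 4423866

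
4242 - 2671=1571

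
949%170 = 99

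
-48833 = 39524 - 88357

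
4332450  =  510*8495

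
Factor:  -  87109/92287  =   -11^1 * 13^( - 1 )*  31^(-1)*229^ ( - 1) * 7919^1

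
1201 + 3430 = 4631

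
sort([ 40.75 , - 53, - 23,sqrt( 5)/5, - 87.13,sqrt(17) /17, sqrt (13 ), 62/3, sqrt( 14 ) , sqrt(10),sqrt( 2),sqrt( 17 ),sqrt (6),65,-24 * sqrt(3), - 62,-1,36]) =[ - 87.13, - 62, - 53, - 24*sqrt( 3), - 23, - 1,sqrt(17) /17,sqrt(5 ) /5,sqrt ( 2),  sqrt(6 ),  sqrt(10),sqrt ( 13 ),sqrt(14 ),sqrt( 17),62/3,36, 40.75, 65]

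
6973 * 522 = 3639906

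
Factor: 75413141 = 37^1 *61^1*33413^1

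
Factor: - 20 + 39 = 19 = 19^1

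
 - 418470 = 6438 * ( - 65 ) 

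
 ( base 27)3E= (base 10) 95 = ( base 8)137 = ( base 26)3h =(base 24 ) 3n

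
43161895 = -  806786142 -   -  849948037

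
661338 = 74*8937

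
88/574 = 44/287=0.15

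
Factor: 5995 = 5^1* 11^1*109^1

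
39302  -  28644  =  10658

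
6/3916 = 3/1958 =0.00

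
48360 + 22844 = 71204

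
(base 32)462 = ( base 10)4290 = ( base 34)3O6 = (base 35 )3hk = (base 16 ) 10c2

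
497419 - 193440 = 303979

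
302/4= 151/2 = 75.50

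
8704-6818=1886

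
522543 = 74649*7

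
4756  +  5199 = 9955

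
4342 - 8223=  - 3881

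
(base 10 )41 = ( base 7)56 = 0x29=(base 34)17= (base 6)105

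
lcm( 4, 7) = 28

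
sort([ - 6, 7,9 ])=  [-6 , 7,  9 ]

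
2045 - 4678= - 2633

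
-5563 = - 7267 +1704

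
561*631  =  353991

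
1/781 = 1/781  =  0.00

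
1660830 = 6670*249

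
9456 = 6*1576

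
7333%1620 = 853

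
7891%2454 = 529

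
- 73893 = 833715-907608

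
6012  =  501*12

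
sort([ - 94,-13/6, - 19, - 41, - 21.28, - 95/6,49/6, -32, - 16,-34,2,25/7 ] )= [-94,  -  41,- 34, - 32,  -  21.28,-19,-16, - 95/6, - 13/6,2, 25/7,49/6]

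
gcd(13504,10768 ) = 16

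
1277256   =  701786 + 575470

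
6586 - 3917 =2669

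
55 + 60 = 115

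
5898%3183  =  2715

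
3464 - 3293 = 171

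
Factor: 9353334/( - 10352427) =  - 2^1 * 53^1 * 67^1*103^(  -  1)*439^1*33503^ ( - 1 ) = - 3117778/3450809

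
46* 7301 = 335846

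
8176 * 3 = 24528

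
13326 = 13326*1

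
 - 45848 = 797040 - 842888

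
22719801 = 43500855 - 20781054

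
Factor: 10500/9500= 3^1*7^1* 19^( - 1) = 21/19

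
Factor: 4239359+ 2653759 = 2^1*3^2 * 293^1 * 1307^1=6893118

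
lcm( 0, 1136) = 0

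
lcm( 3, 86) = 258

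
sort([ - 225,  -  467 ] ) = [ - 467 , - 225]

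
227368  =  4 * 56842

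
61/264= 61/264 = 0.23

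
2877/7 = 411 = 411.00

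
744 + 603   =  1347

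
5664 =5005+659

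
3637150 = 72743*50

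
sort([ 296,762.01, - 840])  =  [-840, 296,762.01]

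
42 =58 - 16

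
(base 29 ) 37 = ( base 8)136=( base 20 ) 4e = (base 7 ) 163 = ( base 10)94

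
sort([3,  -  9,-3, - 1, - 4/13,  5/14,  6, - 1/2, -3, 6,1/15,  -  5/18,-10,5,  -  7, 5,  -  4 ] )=[-10,-9, - 7, - 4,-3,-3,-1 , - 1/2, - 4/13, - 5/18, 1/15, 5/14, 3, 5, 5,  6,6 ] 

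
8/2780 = 2/695 = 0.00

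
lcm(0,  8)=0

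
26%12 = 2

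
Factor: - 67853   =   - 67853^1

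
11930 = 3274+8656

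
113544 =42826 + 70718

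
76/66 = 38/33 = 1.15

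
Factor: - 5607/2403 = -3^( - 1 )*7^1 = - 7/3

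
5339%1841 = 1657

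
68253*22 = 1501566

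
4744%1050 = 544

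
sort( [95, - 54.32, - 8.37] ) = [ - 54.32, - 8.37,95 ]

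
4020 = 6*670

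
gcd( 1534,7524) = 2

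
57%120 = 57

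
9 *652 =5868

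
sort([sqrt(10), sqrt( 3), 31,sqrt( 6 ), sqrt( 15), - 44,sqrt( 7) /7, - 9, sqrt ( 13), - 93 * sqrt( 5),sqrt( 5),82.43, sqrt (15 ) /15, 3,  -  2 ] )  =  [ - 93*sqrt( 5 ),- 44,- 9,  -  2, sqrt( 15 )/15, sqrt( 7 ) /7, sqrt( 3),sqrt( 5 ),sqrt(6) , 3,sqrt( 10), sqrt( 13), sqrt( 15), 31, 82.43 ]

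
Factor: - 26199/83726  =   - 2^( - 1) * 3^2*41^1*71^1*41863^( - 1) 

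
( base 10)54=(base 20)2E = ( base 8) 66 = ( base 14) 3c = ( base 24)26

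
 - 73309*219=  - 16054671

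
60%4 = 0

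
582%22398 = 582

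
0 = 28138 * 0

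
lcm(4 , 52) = 52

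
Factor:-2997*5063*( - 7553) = 114607794483 = 3^4  *  7^1*13^1*37^1*61^1*83^2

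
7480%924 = 88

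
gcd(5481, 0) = 5481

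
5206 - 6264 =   -  1058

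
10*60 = 600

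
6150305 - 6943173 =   -  792868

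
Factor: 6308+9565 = 3^1*11^1*13^1 *37^1 = 15873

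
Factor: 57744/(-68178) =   -  9624/11363 =-2^3*3^1*11^(-1)*401^1*1033^(  -  1 ) 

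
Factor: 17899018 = 2^1*101^1*88609^1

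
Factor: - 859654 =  - 2^1*429827^1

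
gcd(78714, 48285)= 9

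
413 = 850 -437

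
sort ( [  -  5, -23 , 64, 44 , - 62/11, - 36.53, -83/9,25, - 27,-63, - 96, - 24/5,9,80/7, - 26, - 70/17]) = [ - 96,-63,  -  36.53, - 27, - 26, - 23, - 83/9,-62/11, - 5,-24/5, - 70/17,  9 , 80/7  ,  25, 44, 64] 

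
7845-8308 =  - 463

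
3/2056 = 3/2056 = 0.00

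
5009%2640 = 2369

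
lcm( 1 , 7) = 7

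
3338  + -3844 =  -506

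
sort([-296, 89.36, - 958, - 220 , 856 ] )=[ - 958, - 296, - 220, 89.36, 856]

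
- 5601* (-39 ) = 218439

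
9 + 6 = 15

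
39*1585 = 61815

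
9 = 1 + 8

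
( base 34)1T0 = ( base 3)2221100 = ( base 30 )2bc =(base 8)4136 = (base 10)2142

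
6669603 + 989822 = 7659425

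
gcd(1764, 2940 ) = 588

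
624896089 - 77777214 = 547118875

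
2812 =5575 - 2763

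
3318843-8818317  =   - 5499474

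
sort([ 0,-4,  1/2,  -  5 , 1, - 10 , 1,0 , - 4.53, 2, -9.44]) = [  -  10,  -  9.44, - 5, - 4.53, -4,  0,  0,1/2, 1,1,2] 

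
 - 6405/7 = -915 = -915.00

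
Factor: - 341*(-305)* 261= 3^2* 5^1 * 11^1*29^1*31^1*61^1 = 27145305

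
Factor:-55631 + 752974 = 697343 = 683^1*1021^1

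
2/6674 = 1/3337 = 0.00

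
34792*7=243544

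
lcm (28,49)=196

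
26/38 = 13/19  =  0.68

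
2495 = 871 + 1624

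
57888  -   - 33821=91709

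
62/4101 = 62/4101 = 0.02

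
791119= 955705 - 164586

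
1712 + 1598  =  3310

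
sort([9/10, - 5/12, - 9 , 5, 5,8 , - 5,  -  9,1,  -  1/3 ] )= [ - 9, - 9,- 5,-5/12, -1/3, 9/10,1,5, 5, 8 ] 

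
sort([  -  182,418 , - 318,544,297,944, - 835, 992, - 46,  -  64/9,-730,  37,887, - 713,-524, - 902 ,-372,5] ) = [-902,  -  835, - 730, -713,-524,  -  372, - 318, - 182, - 46,-64/9, 5,37 , 297,418, 544,887,944, 992]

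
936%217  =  68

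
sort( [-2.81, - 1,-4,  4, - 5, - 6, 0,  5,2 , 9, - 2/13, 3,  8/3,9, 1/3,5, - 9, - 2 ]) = [ -9, - 6, - 5,-4,-2.81, - 2,-1, - 2/13, 0,  1/3, 2  ,  8/3 , 3, 4,5,  5,9,9 ] 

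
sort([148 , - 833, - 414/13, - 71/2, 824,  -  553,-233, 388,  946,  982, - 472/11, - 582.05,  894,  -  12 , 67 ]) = [-833,  -  582.05, - 553,  -  233  , - 472/11 , - 71/2,-414/13 , - 12 , 67,148, 388,824, 894,  946,982]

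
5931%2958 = 15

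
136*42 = 5712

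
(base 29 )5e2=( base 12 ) 2805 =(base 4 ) 1020011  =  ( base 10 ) 4613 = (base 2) 1001000000101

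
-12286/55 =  - 224+34/55 = - 223.38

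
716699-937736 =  - 221037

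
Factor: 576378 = 2^1 * 3^2*11^1 * 41^1*71^1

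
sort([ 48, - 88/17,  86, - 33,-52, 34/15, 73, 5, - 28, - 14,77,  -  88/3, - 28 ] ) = [ - 52,  -  33, - 88/3,  -  28, - 28, - 14, - 88/17 , 34/15,5, 48,  73 , 77, 86]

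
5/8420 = 1/1684 = 0.00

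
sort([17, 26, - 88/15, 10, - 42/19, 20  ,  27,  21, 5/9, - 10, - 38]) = [-38, - 10, - 88/15,- 42/19,5/9 , 10 , 17,20, 21, 26 , 27] 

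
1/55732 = 1/55732 = 0.00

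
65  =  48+17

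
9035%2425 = 1760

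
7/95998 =1/13714 = 0.00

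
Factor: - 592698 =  - 2^1*3^1*173^1*571^1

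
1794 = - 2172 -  - 3966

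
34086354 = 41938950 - 7852596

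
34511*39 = 1345929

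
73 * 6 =438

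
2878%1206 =466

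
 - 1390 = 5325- 6715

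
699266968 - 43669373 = 655597595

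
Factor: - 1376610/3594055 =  - 2^1 * 3^1*17^ ( - 1) * 42283^( - 1 )*45887^1  =  - 275322/718811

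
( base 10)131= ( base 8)203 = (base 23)5G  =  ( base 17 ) 7c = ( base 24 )5B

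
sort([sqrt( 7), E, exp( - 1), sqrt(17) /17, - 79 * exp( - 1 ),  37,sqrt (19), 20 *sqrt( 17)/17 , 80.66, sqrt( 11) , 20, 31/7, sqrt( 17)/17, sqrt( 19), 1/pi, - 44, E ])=[ - 44, - 79* exp( - 1), sqrt( 17)/17,  sqrt( 17)/17, 1/pi,exp(-1), sqrt( 7),E, E,sqrt( 11), sqrt (19), sqrt ( 19),31/7, 20*sqrt (17 ) /17, 20,37,  80.66]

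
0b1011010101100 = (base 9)7858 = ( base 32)5lc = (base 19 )G19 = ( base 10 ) 5804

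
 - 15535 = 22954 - 38489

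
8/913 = 8/913= 0.01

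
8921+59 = 8980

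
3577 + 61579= 65156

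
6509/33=197  +  8/33 = 197.24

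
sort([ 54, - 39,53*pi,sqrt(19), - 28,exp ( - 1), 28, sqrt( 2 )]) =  [  -  39, - 28, exp ( - 1 ) , sqrt( 2),sqrt( 19 ),  28, 54,53*pi]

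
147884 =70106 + 77778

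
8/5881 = 8/5881 = 0.00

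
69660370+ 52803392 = 122463762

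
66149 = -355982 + 422131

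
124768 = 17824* 7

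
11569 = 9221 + 2348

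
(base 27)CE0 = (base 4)2032212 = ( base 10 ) 9126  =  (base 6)110130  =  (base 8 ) 21646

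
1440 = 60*24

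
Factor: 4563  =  3^3* 13^2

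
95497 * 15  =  1432455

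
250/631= 250/631 = 0.40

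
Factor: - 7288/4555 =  - 8/5 =-  2^3*5^( - 1)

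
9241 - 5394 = 3847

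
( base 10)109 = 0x6D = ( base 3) 11001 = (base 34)37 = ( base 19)5e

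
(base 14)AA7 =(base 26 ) 331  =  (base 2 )100000111011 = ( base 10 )2107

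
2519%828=35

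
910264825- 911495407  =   - 1230582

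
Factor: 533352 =2^3 * 3^1*71^1*313^1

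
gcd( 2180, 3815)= 545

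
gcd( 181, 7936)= 1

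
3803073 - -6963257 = 10766330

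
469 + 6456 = 6925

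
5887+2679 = 8566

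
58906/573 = 102 + 460/573 = 102.80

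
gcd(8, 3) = 1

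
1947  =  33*59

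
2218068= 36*61613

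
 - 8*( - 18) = 144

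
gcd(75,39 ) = 3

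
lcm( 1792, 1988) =127232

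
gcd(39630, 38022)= 6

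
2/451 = 2/451=0.00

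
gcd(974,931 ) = 1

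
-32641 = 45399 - 78040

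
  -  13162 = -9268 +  - 3894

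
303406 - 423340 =-119934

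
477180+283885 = 761065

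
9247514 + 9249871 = 18497385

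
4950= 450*11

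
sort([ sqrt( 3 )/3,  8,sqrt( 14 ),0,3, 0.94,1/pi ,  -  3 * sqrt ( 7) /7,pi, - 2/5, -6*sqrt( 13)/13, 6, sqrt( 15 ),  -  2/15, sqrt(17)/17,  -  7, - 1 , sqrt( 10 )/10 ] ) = [-7, - 6 * sqrt(13)/13,-3*sqrt (7) /7, - 1,-2/5,  -  2/15, 0,sqrt( 17)/17, sqrt ( 10 ) /10,1/pi,sqrt ( 3 )/3, 0.94, 3, pi,sqrt( 14),sqrt( 15 ),6,  8]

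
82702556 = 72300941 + 10401615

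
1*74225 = 74225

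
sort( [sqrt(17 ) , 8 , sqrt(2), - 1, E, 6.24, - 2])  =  [-2,- 1,sqrt(2),E,  sqrt(17) , 6.24 , 8 ] 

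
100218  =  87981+12237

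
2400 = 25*96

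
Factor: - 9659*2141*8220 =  - 169988934180  =  - 2^2*3^1*5^1* 13^1*137^1*743^1*2141^1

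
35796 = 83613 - 47817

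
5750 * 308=1771000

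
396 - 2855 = -2459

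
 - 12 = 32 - 44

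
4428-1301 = 3127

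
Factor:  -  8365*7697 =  - 5^1*7^1*43^1*179^1 * 239^1 = - 64385405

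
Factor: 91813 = 91813^1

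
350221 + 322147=672368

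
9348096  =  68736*136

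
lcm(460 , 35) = 3220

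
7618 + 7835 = 15453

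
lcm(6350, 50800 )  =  50800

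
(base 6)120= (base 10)48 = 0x30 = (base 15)33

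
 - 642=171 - 813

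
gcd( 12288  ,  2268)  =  12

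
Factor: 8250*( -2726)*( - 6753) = 151871593500 = 2^2*3^2*5^3*11^1*29^1*47^1*2251^1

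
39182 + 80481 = 119663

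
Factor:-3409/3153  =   - 3^( - 1) * 7^1*487^1*1051^(-1) 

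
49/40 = 1  +  9/40 = 1.23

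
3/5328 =1/1776  =  0.00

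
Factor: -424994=  -  2^1 * 23^1*9239^1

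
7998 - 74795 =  - 66797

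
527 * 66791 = 35198857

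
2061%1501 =560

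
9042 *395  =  3571590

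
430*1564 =672520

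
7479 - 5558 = 1921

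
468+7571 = 8039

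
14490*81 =1173690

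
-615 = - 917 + 302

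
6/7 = 6/7 = 0.86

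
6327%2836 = 655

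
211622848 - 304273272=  - 92650424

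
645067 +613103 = 1258170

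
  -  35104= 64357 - 99461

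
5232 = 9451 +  - 4219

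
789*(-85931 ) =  - 67799559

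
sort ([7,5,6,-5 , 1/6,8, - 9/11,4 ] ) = [ - 5,- 9/11,1/6 , 4 , 5,6,7,8 ]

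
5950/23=5950/23 = 258.70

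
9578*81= 775818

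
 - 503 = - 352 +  - 151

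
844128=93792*9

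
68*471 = 32028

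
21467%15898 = 5569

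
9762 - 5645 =4117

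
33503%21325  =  12178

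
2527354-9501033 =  - 6973679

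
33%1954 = 33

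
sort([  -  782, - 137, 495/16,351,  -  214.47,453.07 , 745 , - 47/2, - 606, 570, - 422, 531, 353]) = [-782, - 606, - 422, - 214.47, - 137, - 47/2,495/16,351, 353, 453.07, 531 , 570, 745]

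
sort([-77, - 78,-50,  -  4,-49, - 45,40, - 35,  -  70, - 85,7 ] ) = [-85, - 78,- 77 ,-70 ,- 50, - 49,-45,-35,-4, 7, 40]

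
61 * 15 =915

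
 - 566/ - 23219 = 566/23219= 0.02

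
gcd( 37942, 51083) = 1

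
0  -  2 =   -  2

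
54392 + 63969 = 118361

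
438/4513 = 438/4513 =0.10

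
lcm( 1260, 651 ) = 39060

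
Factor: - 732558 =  - 2^1 *3^1*83^1*1471^1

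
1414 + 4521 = 5935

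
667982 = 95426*7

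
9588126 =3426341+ 6161785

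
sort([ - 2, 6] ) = [-2,6] 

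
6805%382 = 311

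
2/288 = 1/144 = 0.01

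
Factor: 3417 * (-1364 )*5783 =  - 26953337004 = - 2^2*3^1 *11^1 * 17^1 * 31^1 * 67^1*  5783^1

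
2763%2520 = 243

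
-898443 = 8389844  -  9288287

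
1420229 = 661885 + 758344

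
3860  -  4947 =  - 1087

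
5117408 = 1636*3128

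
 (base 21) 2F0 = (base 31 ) 17J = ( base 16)4ad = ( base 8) 2255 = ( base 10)1197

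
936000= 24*39000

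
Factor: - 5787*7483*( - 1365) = 59110125165 = 3^3 *5^1*7^2*13^1*643^1*1069^1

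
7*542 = 3794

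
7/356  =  7/356 = 0.02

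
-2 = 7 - 9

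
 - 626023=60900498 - 61526521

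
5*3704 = 18520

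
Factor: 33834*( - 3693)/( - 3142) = 62474481/1571 = 3^2*1231^1*1571^( - 1)*5639^1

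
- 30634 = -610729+580095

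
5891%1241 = 927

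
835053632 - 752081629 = 82972003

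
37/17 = 37/17 = 2.18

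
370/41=370/41 = 9.02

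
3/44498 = 3/44498=0.00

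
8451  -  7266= 1185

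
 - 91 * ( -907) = 82537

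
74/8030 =37/4015 = 0.01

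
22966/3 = 22966/3=   7655.33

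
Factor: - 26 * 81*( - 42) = 88452 = 2^2* 3^5*7^1 * 13^1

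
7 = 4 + 3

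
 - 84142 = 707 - 84849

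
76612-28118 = 48494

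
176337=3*58779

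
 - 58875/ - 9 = 19625/3= 6541.67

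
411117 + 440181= 851298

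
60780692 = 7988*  7609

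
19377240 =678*28580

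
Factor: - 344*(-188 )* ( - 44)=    - 2845568 = -  2^7 * 11^1*43^1 *47^1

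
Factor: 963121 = 963121^1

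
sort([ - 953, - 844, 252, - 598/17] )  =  [-953, - 844, - 598/17,252 ] 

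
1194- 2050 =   -  856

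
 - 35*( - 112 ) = 3920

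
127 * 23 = 2921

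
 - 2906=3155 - 6061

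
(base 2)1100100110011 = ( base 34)5JP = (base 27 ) 8mp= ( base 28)86B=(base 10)6451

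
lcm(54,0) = 0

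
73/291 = 73/291   =  0.25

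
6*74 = 444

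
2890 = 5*578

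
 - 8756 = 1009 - 9765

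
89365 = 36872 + 52493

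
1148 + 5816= 6964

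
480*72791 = 34939680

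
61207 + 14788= 75995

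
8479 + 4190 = 12669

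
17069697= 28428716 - 11359019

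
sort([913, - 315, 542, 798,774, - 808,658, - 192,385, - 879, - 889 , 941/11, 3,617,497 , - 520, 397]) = [  -  889, - 879, - 808, - 520,-315, - 192 , 3,941/11, 385, 397, 497,  542,617,  658, 774,798,913]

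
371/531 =371/531 = 0.70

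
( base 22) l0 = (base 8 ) 716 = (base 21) 110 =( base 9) 563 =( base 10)462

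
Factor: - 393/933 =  - 131^1*311^( - 1)= - 131/311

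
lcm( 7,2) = 14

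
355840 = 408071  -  52231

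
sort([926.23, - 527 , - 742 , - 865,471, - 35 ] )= [ - 865, - 742, - 527,-35,471, 926.23 ] 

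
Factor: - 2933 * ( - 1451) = 4255783  =  7^1*419^1 * 1451^1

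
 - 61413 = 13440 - 74853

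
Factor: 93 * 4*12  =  4464 = 2^4*3^2*31^1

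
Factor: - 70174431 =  -3^4*47^1*18433^1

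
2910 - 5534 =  - 2624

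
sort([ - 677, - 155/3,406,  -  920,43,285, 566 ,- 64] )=[ - 920, - 677, - 64,-155/3,43,  285, 406, 566] 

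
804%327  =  150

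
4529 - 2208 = 2321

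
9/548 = 9/548= 0.02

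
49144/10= 4914 +2/5  =  4914.40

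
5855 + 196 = 6051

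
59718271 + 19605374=79323645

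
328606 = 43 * 7642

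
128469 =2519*51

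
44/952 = 11/238 = 0.05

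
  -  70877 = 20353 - 91230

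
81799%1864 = 1647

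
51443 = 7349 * 7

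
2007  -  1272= 735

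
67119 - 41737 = 25382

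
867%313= 241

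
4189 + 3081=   7270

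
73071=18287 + 54784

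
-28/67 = -1+39/67 =-0.42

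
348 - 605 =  - 257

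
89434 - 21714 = 67720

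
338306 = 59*5734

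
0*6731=0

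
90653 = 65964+24689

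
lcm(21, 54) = 378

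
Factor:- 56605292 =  - 2^2 *14151323^1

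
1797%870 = 57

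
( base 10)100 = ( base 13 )79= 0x64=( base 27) 3J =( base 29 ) 3D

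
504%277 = 227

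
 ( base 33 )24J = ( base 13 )10a2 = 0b100100011001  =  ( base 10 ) 2329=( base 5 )33304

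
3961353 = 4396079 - 434726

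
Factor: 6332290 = 2^1*5^1*  613^1 * 1033^1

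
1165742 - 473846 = 691896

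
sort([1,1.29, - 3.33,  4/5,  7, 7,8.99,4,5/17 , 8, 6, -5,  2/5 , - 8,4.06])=[-8,  -  5, -3.33,5/17,2/5,4/5,1,  1.29 , 4, 4.06,  6,7 , 7,  8, 8.99]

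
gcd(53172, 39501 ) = 63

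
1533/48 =511/16 = 31.94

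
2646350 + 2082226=4728576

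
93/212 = 93/212 = 0.44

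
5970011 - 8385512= - 2415501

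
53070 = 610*87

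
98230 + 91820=190050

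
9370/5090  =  1 + 428/509 =1.84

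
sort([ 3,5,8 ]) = [ 3,5,8] 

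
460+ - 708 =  - 248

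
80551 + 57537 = 138088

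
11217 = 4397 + 6820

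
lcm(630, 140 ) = 1260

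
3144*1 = 3144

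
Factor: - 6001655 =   -  5^1*11^1*109121^1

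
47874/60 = 7979/10=797.90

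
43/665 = 43/665=0.06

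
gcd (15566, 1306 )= 2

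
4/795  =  4/795 =0.01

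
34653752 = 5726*6052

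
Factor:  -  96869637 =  -3^2*31^1*53^1*6551^1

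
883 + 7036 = 7919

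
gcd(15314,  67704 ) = 806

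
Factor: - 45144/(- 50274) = 2^2*7^ ( -2) * 11^1 = 44/49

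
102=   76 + 26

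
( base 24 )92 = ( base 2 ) 11011010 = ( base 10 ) 218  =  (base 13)13A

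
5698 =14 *407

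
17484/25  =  17484/25 = 699.36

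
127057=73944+53113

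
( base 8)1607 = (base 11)751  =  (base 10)903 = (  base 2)1110000111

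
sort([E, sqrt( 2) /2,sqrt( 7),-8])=[ - 8, sqrt ( 2)/2, sqrt( 7 ),  E] 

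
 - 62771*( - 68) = 4268428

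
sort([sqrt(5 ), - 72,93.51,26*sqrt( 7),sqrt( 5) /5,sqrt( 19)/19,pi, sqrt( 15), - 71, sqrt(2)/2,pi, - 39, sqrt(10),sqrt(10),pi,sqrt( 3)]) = [-72  , - 71, - 39,sqrt( 19 )/19, sqrt(5)/5,sqrt(2 )/2 , sqrt( 3 ), sqrt(5 ), pi,pi,pi , sqrt( 10 ), sqrt( 10 ),sqrt( 15),26*sqrt(7),  93.51 ] 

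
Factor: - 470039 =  - 470039^1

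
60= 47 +13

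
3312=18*184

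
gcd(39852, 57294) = 54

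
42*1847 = 77574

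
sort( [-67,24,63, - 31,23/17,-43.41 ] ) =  [ - 67, -43.41, - 31,23/17,24, 63]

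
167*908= 151636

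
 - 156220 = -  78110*2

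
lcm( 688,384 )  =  16512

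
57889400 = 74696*775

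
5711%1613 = 872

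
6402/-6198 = -2 + 999/1033  =  -1.03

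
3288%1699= 1589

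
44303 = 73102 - 28799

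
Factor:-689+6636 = 19^1 * 313^1 = 5947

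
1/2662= 1/2662 = 0.00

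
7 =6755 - 6748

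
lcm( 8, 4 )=8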